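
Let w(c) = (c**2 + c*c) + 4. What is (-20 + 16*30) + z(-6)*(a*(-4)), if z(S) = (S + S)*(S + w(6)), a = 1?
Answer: 3820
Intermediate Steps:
w(c) = 4 + 2*c**2 (w(c) = (c**2 + c**2) + 4 = 2*c**2 + 4 = 4 + 2*c**2)
z(S) = 2*S*(76 + S) (z(S) = (S + S)*(S + (4 + 2*6**2)) = (2*S)*(S + (4 + 2*36)) = (2*S)*(S + (4 + 72)) = (2*S)*(S + 76) = (2*S)*(76 + S) = 2*S*(76 + S))
(-20 + 16*30) + z(-6)*(a*(-4)) = (-20 + 16*30) + (2*(-6)*(76 - 6))*(1*(-4)) = (-20 + 480) + (2*(-6)*70)*(-4) = 460 - 840*(-4) = 460 + 3360 = 3820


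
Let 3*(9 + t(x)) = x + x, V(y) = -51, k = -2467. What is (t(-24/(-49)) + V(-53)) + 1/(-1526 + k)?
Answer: -11675581/195657 ≈ -59.674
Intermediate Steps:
t(x) = -9 + 2*x/3 (t(x) = -9 + (x + x)/3 = -9 + (2*x)/3 = -9 + 2*x/3)
(t(-24/(-49)) + V(-53)) + 1/(-1526 + k) = ((-9 + 2*(-24/(-49))/3) - 51) + 1/(-1526 - 2467) = ((-9 + 2*(-24*(-1/49))/3) - 51) + 1/(-3993) = ((-9 + (⅔)*(24/49)) - 51) - 1/3993 = ((-9 + 16/49) - 51) - 1/3993 = (-425/49 - 51) - 1/3993 = -2924/49 - 1/3993 = -11675581/195657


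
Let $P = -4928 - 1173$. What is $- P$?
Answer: $6101$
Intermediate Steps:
$P = -6101$ ($P = -4928 - 1173 = -6101$)
$- P = \left(-1\right) \left(-6101\right) = 6101$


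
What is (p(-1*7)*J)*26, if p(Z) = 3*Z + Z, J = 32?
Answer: -23296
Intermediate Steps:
p(Z) = 4*Z
(p(-1*7)*J)*26 = ((4*(-1*7))*32)*26 = ((4*(-7))*32)*26 = -28*32*26 = -896*26 = -23296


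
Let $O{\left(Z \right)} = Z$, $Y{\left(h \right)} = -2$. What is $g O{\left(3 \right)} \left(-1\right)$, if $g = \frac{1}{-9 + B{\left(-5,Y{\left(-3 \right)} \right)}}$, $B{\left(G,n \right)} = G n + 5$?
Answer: $- \frac{1}{2} \approx -0.5$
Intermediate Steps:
$B{\left(G,n \right)} = 5 + G n$
$g = \frac{1}{6}$ ($g = \frac{1}{-9 + \left(5 - -10\right)} = \frac{1}{-9 + \left(5 + 10\right)} = \frac{1}{-9 + 15} = \frac{1}{6} \approx 0.16667$)
$g O{\left(3 \right)} \left(-1\right) = \frac{1}{6} \cdot 3 \left(-1\right) = \frac{1}{2} \left(-1\right) = - \frac{1}{2}$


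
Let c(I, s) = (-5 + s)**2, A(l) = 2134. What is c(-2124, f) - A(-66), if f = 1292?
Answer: 1654235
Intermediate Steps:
c(-2124, f) - A(-66) = (-5 + 1292)**2 - 1*2134 = 1287**2 - 2134 = 1656369 - 2134 = 1654235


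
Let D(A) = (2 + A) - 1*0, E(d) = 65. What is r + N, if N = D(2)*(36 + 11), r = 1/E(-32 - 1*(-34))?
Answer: 12221/65 ≈ 188.02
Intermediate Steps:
D(A) = 2 + A (D(A) = (2 + A) + 0 = 2 + A)
r = 1/65 ≈ 0.015385
N = 188 (N = (2 + 2)*(36 + 11) = 4*47 = 188)
r + N = 1/65 + 188 = 12221/65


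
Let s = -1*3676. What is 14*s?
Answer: -51464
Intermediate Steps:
s = -3676
14*s = 14*(-3676) = -51464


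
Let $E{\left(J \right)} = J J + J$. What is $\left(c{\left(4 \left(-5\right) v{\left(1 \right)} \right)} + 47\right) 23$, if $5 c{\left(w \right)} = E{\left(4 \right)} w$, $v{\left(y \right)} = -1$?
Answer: $2921$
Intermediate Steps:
$E{\left(J \right)} = J + J^{2}$ ($E{\left(J \right)} = J^{2} + J = J + J^{2}$)
$c{\left(w \right)} = 4 w$ ($c{\left(w \right)} = \frac{4 \left(1 + 4\right) w}{5} = \frac{4 \cdot 5 w}{5} = \frac{20 w}{5} = 4 w$)
$\left(c{\left(4 \left(-5\right) v{\left(1 \right)} \right)} + 47\right) 23 = \left(4 \cdot 4 \left(-5\right) \left(-1\right) + 47\right) 23 = \left(4 \left(\left(-20\right) \left(-1\right)\right) + 47\right) 23 = \left(4 \cdot 20 + 47\right) 23 = \left(80 + 47\right) 23 = 127 \cdot 23 = 2921$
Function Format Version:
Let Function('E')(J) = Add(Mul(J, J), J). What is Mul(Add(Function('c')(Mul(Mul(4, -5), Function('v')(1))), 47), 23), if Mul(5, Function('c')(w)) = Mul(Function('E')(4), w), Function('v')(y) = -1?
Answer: 2921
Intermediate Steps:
Function('E')(J) = Add(J, Pow(J, 2)) (Function('E')(J) = Add(Pow(J, 2), J) = Add(J, Pow(J, 2)))
Function('c')(w) = Mul(4, w) (Function('c')(w) = Mul(Rational(1, 5), Mul(Mul(4, Add(1, 4)), w)) = Mul(Rational(1, 5), Mul(Mul(4, 5), w)) = Mul(Rational(1, 5), Mul(20, w)) = Mul(4, w))
Mul(Add(Function('c')(Mul(Mul(4, -5), Function('v')(1))), 47), 23) = Mul(Add(Mul(4, Mul(Mul(4, -5), -1)), 47), 23) = Mul(Add(Mul(4, Mul(-20, -1)), 47), 23) = Mul(Add(Mul(4, 20), 47), 23) = Mul(Add(80, 47), 23) = Mul(127, 23) = 2921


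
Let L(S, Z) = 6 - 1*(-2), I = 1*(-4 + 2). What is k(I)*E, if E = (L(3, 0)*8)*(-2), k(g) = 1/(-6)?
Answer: 64/3 ≈ 21.333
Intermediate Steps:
I = -2 (I = 1*(-2) = -2)
L(S, Z) = 8 (L(S, Z) = 6 + 2 = 8)
k(g) = -⅙
E = -128 (E = (8*8)*(-2) = 64*(-2) = -128)
k(I)*E = -⅙*(-128) = 64/3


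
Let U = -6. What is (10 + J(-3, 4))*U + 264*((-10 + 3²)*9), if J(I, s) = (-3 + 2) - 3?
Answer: -2412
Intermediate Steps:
J(I, s) = -4 (J(I, s) = -1 - 3 = -4)
(10 + J(-3, 4))*U + 264*((-10 + 3²)*9) = (10 - 4)*(-6) + 264*((-10 + 3²)*9) = 6*(-6) + 264*((-10 + 9)*9) = -36 + 264*(-1*9) = -36 + 264*(-9) = -36 - 2376 = -2412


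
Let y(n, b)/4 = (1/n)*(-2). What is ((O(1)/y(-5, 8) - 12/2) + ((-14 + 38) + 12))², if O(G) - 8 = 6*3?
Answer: 34225/16 ≈ 2139.1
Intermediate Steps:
y(n, b) = -8/n (y(n, b) = 4*((1/n)*(-2)) = 4*(-2/n) = -8/n)
O(G) = 26 (O(G) = 8 + 6*3 = 8 + 18 = 26)
((O(1)/y(-5, 8) - 12/2) + ((-14 + 38) + 12))² = ((26/((-8/(-5))) - 12/2) + ((-14 + 38) + 12))² = ((26/((-8*(-⅕))) - 12*½) + (24 + 12))² = ((26/(8/5) - 6) + 36)² = ((26*(5/8) - 6) + 36)² = ((65/4 - 6) + 36)² = (41/4 + 36)² = (185/4)² = 34225/16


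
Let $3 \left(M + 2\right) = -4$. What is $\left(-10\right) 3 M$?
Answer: $100$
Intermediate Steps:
$M = - \frac{10}{3}$ ($M = -2 + \frac{1}{3} \left(-4\right) = -2 - \frac{4}{3} = - \frac{10}{3} \approx -3.3333$)
$\left(-10\right) 3 M = \left(-10\right) 3 \left(- \frac{10}{3}\right) = \left(-30\right) \left(- \frac{10}{3}\right) = 100$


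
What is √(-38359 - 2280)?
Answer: I*√40639 ≈ 201.59*I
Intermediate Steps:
√(-38359 - 2280) = √(-40639) = I*√40639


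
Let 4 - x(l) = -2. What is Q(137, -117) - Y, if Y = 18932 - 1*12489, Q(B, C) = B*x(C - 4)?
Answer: -5621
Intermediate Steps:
x(l) = 6 (x(l) = 4 - 1*(-2) = 4 + 2 = 6)
Q(B, C) = 6*B (Q(B, C) = B*6 = 6*B)
Y = 6443 (Y = 18932 - 12489 = 6443)
Q(137, -117) - Y = 6*137 - 1*6443 = 822 - 6443 = -5621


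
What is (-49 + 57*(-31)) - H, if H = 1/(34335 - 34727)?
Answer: -711871/392 ≈ -1816.0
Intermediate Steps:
H = -1/392 (H = 1/(-392) = -1/392 ≈ -0.0025510)
(-49 + 57*(-31)) - H = (-49 + 57*(-31)) - 1*(-1/392) = (-49 - 1767) + 1/392 = -1816 + 1/392 = -711871/392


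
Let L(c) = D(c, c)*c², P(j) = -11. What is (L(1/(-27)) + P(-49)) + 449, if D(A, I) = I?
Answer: 8621153/19683 ≈ 438.00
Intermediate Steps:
L(c) = c³ (L(c) = c*c² = c³)
(L(1/(-27)) + P(-49)) + 449 = ((1/(-27))³ - 11) + 449 = ((-1/27)³ - 11) + 449 = (-1/19683 - 11) + 449 = -216514/19683 + 449 = 8621153/19683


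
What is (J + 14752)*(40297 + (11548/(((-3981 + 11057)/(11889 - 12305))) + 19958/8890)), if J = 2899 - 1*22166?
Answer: -40189023173184/224663 ≈ -1.7889e+8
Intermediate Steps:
J = -19267 (J = 2899 - 22166 = -19267)
(J + 14752)*(40297 + (11548/(((-3981 + 11057)/(11889 - 12305))) + 19958/8890)) = (-19267 + 14752)*(40297 + (11548/(((-3981 + 11057)/(11889 - 12305))) + 19958/8890)) = -4515*(40297 + (11548/((7076/(-416))) + 19958*(1/8890))) = -4515*(40297 + (11548/((7076*(-1/416))) + 9979/4445)) = -4515*(40297 + (11548/(-1769/104) + 9979/4445)) = -4515*(40297 + (11548*(-104/1769) + 9979/4445)) = -4515*(40297 + (-1200992/1769 + 9979/4445)) = -4515*(40297 - 5320756589/7863205) = -4515*311542815296/7863205 = -40189023173184/224663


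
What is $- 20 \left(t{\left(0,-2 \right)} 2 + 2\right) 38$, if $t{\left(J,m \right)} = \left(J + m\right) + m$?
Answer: $4560$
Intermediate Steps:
$t{\left(J,m \right)} = J + 2 m$
$- 20 \left(t{\left(0,-2 \right)} 2 + 2\right) 38 = - 20 \left(\left(0 + 2 \left(-2\right)\right) 2 + 2\right) 38 = - 20 \left(\left(0 - 4\right) 2 + 2\right) 38 = - 20 \left(\left(-4\right) 2 + 2\right) 38 = - 20 \left(-8 + 2\right) 38 = \left(-20\right) \left(-6\right) 38 = 120 \cdot 38 = 4560$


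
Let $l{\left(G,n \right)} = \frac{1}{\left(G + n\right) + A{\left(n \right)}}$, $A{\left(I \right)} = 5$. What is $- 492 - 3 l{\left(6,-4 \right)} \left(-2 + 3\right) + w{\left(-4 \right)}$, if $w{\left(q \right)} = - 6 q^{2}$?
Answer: $\frac{804}{7} \approx 114.86$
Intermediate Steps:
$l{\left(G,n \right)} = \frac{1}{5 + G + n}$ ($l{\left(G,n \right)} = \frac{1}{\left(G + n\right) + 5} = \frac{1}{5 + G + n}$)
$- 492 - 3 l{\left(6,-4 \right)} \left(-2 + 3\right) + w{\left(-4 \right)} = - 492 - \frac{3}{5 + 6 - 4} \left(-2 + 3\right) - 6 \left(-4\right)^{2} = - 492 - \frac{3}{7} \cdot 1 - 96 = - 492 \left(-3\right) \frac{1}{7} \cdot 1 - 96 = - 492 \left(\left(- \frac{3}{7}\right) 1\right) - 96 = \left(-492\right) \left(- \frac{3}{7}\right) - 96 = \frac{1476}{7} - 96 = \frac{804}{7}$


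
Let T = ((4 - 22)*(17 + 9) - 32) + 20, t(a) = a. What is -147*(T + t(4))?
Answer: 69972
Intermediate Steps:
T = -480 (T = (-18*26 - 32) + 20 = (-468 - 32) + 20 = -500 + 20 = -480)
-147*(T + t(4)) = -147*(-480 + 4) = -147*(-476) = 69972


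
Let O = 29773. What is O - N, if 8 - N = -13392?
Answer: 16373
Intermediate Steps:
N = 13400 (N = 8 - 1*(-13392) = 8 + 13392 = 13400)
O - N = 29773 - 1*13400 = 29773 - 13400 = 16373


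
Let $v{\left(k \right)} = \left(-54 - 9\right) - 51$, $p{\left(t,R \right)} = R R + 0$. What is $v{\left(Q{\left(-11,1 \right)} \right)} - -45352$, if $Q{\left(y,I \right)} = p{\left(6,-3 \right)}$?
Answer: $45238$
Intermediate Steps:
$p{\left(t,R \right)} = R^{2}$ ($p{\left(t,R \right)} = R^{2} + 0 = R^{2}$)
$Q{\left(y,I \right)} = 9$ ($Q{\left(y,I \right)} = \left(-3\right)^{2} = 9$)
$v{\left(k \right)} = -114$ ($v{\left(k \right)} = -63 - 51 = -114$)
$v{\left(Q{\left(-11,1 \right)} \right)} - -45352 = -114 - -45352 = -114 + 45352 = 45238$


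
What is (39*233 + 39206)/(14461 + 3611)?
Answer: 48293/18072 ≈ 2.6723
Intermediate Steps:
(39*233 + 39206)/(14461 + 3611) = (9087 + 39206)/18072 = 48293*(1/18072) = 48293/18072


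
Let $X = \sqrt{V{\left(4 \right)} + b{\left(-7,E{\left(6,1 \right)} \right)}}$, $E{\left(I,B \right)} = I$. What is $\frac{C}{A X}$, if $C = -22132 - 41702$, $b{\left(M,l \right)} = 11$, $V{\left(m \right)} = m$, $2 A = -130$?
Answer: $\frac{21278 \sqrt{15}}{325} \approx 253.57$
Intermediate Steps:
$A = -65$ ($A = \frac{1}{2} \left(-130\right) = -65$)
$X = \sqrt{15}$ ($X = \sqrt{4 + 11} = \sqrt{15} \approx 3.873$)
$C = -63834$
$\frac{C}{A X} = - \frac{63834}{\left(-65\right) \sqrt{15}} = - 63834 \left(- \frac{\sqrt{15}}{975}\right) = \frac{21278 \sqrt{15}}{325}$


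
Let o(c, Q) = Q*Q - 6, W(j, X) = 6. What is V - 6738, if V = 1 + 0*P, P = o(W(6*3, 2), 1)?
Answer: -6737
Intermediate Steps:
o(c, Q) = -6 + Q² (o(c, Q) = Q² - 6 = -6 + Q²)
P = -5 (P = -6 + 1² = -6 + 1 = -5)
V = 1 (V = 1 + 0*(-5) = 1 + 0 = 1)
V - 6738 = 1 - 6738 = -6737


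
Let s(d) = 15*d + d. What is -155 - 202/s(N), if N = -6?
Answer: -7339/48 ≈ -152.90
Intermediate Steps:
s(d) = 16*d
-155 - 202/s(N) = -155 - 202/(16*(-6)) = -155 - 202/(-96) = -155 - 202*(-1/96) = -155 + 101/48 = -7339/48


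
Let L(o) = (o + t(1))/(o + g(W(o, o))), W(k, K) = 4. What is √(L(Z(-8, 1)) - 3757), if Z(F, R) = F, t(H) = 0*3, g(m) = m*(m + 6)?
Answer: I*√15029/2 ≈ 61.296*I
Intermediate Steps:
g(m) = m*(6 + m)
t(H) = 0
L(o) = o/(40 + o) (L(o) = (o + 0)/(o + 4*(6 + 4)) = o/(o + 4*10) = o/(o + 40) = o/(40 + o))
√(L(Z(-8, 1)) - 3757) = √(-8/(40 - 8) - 3757) = √(-8/32 - 3757) = √(-8*1/32 - 3757) = √(-¼ - 3757) = √(-15029/4) = I*√15029/2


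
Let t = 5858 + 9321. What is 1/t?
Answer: 1/15179 ≈ 6.5880e-5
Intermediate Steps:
t = 15179
1/t = 1/15179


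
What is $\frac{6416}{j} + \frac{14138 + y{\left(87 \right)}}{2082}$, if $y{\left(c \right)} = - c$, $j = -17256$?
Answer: $\frac{3182027}{498986} \approx 6.377$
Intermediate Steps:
$\frac{6416}{j} + \frac{14138 + y{\left(87 \right)}}{2082} = \frac{6416}{-17256} + \frac{14138 - 87}{2082} = 6416 \left(- \frac{1}{17256}\right) + \left(14138 - 87\right) \frac{1}{2082} = - \frac{802}{2157} + 14051 \cdot \frac{1}{2082} = - \frac{802}{2157} + \frac{14051}{2082} = \frac{3182027}{498986}$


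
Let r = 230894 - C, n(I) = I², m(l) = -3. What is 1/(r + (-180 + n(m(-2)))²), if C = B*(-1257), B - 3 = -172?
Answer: 1/47702 ≈ 2.0963e-5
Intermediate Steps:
B = -169 (B = 3 - 172 = -169)
C = 212433 (C = -169*(-1257) = 212433)
r = 18461 (r = 230894 - 1*212433 = 230894 - 212433 = 18461)
1/(r + (-180 + n(m(-2)))²) = 1/(18461 + (-180 + (-3)²)²) = 1/(18461 + (-180 + 9)²) = 1/(18461 + (-171)²) = 1/(18461 + 29241) = 1/47702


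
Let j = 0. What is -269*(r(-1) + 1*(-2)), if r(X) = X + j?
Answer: 807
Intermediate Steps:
r(X) = X (r(X) = X + 0 = X)
-269*(r(-1) + 1*(-2)) = -269*(-1 + 1*(-2)) = -269*(-1 - 2) = -269*(-3) = 807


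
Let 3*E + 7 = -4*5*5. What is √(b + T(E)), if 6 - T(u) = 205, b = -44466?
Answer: I*√44665 ≈ 211.34*I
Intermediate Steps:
E = -107/3 (E = -7/3 + (-4*5*5)/3 = -7/3 + (-20*5)/3 = -7/3 + (⅓)*(-100) = -7/3 - 100/3 = -107/3 ≈ -35.667)
T(u) = -199 (T(u) = 6 - 1*205 = 6 - 205 = -199)
√(b + T(E)) = √(-44466 - 199) = √(-44665) = I*√44665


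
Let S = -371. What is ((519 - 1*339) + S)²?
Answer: 36481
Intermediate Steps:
((519 - 1*339) + S)² = ((519 - 1*339) - 371)² = ((519 - 339) - 371)² = (180 - 371)² = (-191)² = 36481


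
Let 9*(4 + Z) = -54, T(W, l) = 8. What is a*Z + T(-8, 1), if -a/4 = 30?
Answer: 1208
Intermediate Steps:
a = -120 (a = -4*30 = -120)
Z = -10 (Z = -4 + (⅑)*(-54) = -4 - 6 = -10)
a*Z + T(-8, 1) = -120*(-10) + 8 = 1200 + 8 = 1208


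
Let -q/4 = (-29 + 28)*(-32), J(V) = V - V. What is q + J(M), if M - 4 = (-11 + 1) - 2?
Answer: -128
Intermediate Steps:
M = -8 (M = 4 + ((-11 + 1) - 2) = 4 + (-10 - 2) = 4 - 12 = -8)
J(V) = 0
q = -128 (q = -4*(-29 + 28)*(-32) = -(-4)*(-32) = -4*32 = -128)
q + J(M) = -128 + 0 = -128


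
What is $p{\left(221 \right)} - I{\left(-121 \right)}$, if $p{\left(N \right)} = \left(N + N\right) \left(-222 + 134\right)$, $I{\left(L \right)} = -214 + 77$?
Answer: $-38759$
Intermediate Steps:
$I{\left(L \right)} = -137$
$p{\left(N \right)} = - 176 N$ ($p{\left(N \right)} = 2 N \left(-88\right) = - 176 N$)
$p{\left(221 \right)} - I{\left(-121 \right)} = \left(-176\right) 221 - -137 = -38896 + 137 = -38759$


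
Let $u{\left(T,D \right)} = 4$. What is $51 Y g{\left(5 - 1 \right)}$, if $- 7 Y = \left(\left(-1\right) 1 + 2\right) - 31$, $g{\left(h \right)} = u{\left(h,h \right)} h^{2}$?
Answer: $\frac{97920}{7} \approx 13989.0$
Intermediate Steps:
$g{\left(h \right)} = 4 h^{2}$
$Y = \frac{30}{7}$ ($Y = - \frac{\left(\left(-1\right) 1 + 2\right) - 31}{7} = - \frac{\left(-1 + 2\right) - 31}{7} = - \frac{1 - 31}{7} = \left(- \frac{1}{7}\right) \left(-30\right) = \frac{30}{7} \approx 4.2857$)
$51 Y g{\left(5 - 1 \right)} = 51 \cdot \frac{30}{7} \cdot 4 \left(5 - 1\right)^{2} = \frac{1530 \cdot 4 \left(5 - 1\right)^{2}}{7} = \frac{1530 \cdot 4 \cdot 4^{2}}{7} = \frac{1530 \cdot 4 \cdot 16}{7} = \frac{1530}{7} \cdot 64 = \frac{97920}{7}$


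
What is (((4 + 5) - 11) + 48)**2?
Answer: 2116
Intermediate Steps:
(((4 + 5) - 11) + 48)**2 = ((9 - 11) + 48)**2 = (-2 + 48)**2 = 46**2 = 2116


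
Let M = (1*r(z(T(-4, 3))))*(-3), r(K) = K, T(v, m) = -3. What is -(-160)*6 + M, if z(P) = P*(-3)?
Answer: 933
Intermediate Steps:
z(P) = -3*P
M = -27 (M = (1*(-3*(-3)))*(-3) = (1*9)*(-3) = 9*(-3) = -27)
-(-160)*6 + M = -(-160)*6 - 27 = -10*(-96) - 27 = 960 - 27 = 933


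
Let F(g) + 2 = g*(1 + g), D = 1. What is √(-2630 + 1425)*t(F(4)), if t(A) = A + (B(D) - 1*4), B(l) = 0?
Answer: 14*I*√1205 ≈ 485.98*I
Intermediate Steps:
F(g) = -2 + g*(1 + g)
t(A) = -4 + A (t(A) = A + (0 - 1*4) = A + (0 - 4) = A - 4 = -4 + A)
√(-2630 + 1425)*t(F(4)) = √(-2630 + 1425)*(-4 + (-2 + 4 + 4²)) = √(-1205)*(-4 + (-2 + 4 + 16)) = (I*√1205)*(-4 + 18) = (I*√1205)*14 = 14*I*√1205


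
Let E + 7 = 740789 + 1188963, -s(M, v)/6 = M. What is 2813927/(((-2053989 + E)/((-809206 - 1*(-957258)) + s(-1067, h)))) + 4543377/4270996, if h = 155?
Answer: -464067364642015645/132661406756 ≈ -3.4981e+6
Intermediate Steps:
s(M, v) = -6*M
E = 1929745 (E = -7 + (740789 + 1188963) = -7 + 1929752 = 1929745)
2813927/(((-2053989 + E)/((-809206 - 1*(-957258)) + s(-1067, h)))) + 4543377/4270996 = 2813927/(((-2053989 + 1929745)/((-809206 - 1*(-957258)) - 6*(-1067)))) + 4543377/4270996 = 2813927/((-124244/((-809206 + 957258) + 6402))) + 4543377*(1/4270996) = 2813927/((-124244/(148052 + 6402))) + 4543377/4270996 = 2813927/((-124244/154454)) + 4543377/4270996 = 2813927/((-124244*1/154454)) + 4543377/4270996 = 2813927/(-62122/77227) + 4543377/4270996 = 2813927*(-77227/62122) + 4543377/4270996 = -217311140429/62122 + 4543377/4270996 = -464067364642015645/132661406756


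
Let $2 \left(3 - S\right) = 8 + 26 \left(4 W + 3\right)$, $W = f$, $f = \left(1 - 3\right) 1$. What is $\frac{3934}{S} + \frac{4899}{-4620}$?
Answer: $\frac{744231}{12320} \approx 60.408$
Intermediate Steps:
$f = -2$ ($f = \left(-2\right) 1 = -2$)
$W = -2$
$S = 64$ ($S = 3 - \frac{8 + 26 \left(4 \left(-2\right) + 3\right)}{2} = 3 - \frac{8 + 26 \left(-8 + 3\right)}{2} = 3 - \frac{8 + 26 \left(-5\right)}{2} = 3 - \frac{8 - 130}{2} = 3 - -61 = 3 + 61 = 64$)
$\frac{3934}{S} + \frac{4899}{-4620} = \frac{3934}{64} + \frac{4899}{-4620} = 3934 \cdot \frac{1}{64} + 4899 \left(- \frac{1}{4620}\right) = \frac{1967}{32} - \frac{1633}{1540} = \frac{744231}{12320}$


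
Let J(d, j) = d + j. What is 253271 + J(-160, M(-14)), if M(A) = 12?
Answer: 253123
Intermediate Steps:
253271 + J(-160, M(-14)) = 253271 + (-160 + 12) = 253271 - 148 = 253123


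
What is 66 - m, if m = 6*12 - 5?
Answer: -1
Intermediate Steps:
m = 67 (m = 72 - 5 = 67)
66 - m = 66 - 1*67 = 66 - 67 = -1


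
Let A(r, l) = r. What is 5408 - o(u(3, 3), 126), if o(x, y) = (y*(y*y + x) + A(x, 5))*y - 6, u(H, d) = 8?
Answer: -252169978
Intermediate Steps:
o(x, y) = -6 + y*(x + y*(x + y²)) (o(x, y) = (y*(y*y + x) + x)*y - 6 = (y*(y² + x) + x)*y - 6 = (y*(x + y²) + x)*y - 6 = (x + y*(x + y²))*y - 6 = y*(x + y*(x + y²)) - 6 = -6 + y*(x + y*(x + y²)))
5408 - o(u(3, 3), 126) = 5408 - (-6 + 126⁴ + 8*126 + 8*126²) = 5408 - (-6 + 252047376 + 1008 + 8*15876) = 5408 - (-6 + 252047376 + 1008 + 127008) = 5408 - 1*252175386 = 5408 - 252175386 = -252169978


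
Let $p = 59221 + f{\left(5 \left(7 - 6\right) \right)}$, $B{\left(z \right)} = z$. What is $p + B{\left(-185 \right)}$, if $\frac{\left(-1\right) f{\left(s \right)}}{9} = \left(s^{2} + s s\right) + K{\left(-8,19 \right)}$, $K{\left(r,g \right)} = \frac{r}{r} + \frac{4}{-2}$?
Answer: $58595$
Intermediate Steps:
$K{\left(r,g \right)} = -1$ ($K{\left(r,g \right)} = 1 + 4 \left(- \frac{1}{2}\right) = 1 - 2 = -1$)
$f{\left(s \right)} = 9 - 18 s^{2}$ ($f{\left(s \right)} = - 9 \left(\left(s^{2} + s s\right) - 1\right) = - 9 \left(\left(s^{2} + s^{2}\right) - 1\right) = - 9 \left(2 s^{2} - 1\right) = - 9 \left(-1 + 2 s^{2}\right) = 9 - 18 s^{2}$)
$p = 58780$ ($p = 59221 + \left(9 - 18 \left(5 \left(7 - 6\right)\right)^{2}\right) = 59221 + \left(9 - 18 \left(5 \cdot 1\right)^{2}\right) = 59221 + \left(9 - 18 \cdot 5^{2}\right) = 59221 + \left(9 - 450\right) = 59221 - 441 = 58780$)
$p + B{\left(-185 \right)} = 58780 - 185 = 58595$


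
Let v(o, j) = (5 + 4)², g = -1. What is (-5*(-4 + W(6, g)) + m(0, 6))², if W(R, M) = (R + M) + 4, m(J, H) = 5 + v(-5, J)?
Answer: 3721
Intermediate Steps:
v(o, j) = 81 (v(o, j) = 9² = 81)
m(J, H) = 86 (m(J, H) = 5 + 81 = 86)
W(R, M) = 4 + M + R (W(R, M) = (M + R) + 4 = 4 + M + R)
(-5*(-4 + W(6, g)) + m(0, 6))² = (-5*(-4 + (4 - 1 + 6)) + 86)² = (-5*(-4 + 9) + 86)² = (-5*5 + 86)² = (-25 + 86)² = 61² = 3721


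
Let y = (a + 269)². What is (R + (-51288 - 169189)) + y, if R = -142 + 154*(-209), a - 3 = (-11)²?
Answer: -98356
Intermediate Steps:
a = 124 (a = 3 + (-11)² = 3 + 121 = 124)
y = 154449 (y = (124 + 269)² = 393² = 154449)
R = -32328 (R = -142 - 32186 = -32328)
(R + (-51288 - 169189)) + y = (-32328 + (-51288 - 169189)) + 154449 = (-32328 - 220477) + 154449 = -252805 + 154449 = -98356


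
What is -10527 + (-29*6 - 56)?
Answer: -10757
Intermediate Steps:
-10527 + (-29*6 - 56) = -10527 + (-174 - 56) = -10527 - 230 = -10757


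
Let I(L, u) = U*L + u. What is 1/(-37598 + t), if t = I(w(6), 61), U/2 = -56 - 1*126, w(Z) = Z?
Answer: -1/39721 ≈ -2.5176e-5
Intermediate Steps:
U = -364 (U = 2*(-56 - 1*126) = 2*(-56 - 126) = 2*(-182) = -364)
I(L, u) = u - 364*L (I(L, u) = -364*L + u = u - 364*L)
t = -2123 (t = 61 - 364*6 = 61 - 2184 = -2123)
1/(-37598 + t) = 1/(-37598 - 2123) = 1/(-39721) = -1/39721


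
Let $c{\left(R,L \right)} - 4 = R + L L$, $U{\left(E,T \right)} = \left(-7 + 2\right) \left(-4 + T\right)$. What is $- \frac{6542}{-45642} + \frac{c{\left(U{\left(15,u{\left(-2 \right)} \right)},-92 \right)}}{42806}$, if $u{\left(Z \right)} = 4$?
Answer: $\frac{166633327}{488437863} \approx 0.34116$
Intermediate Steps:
$U{\left(E,T \right)} = 20 - 5 T$ ($U{\left(E,T \right)} = - 5 \left(-4 + T\right) = 20 - 5 T$)
$c{\left(R,L \right)} = 4 + R + L^{2}$ ($c{\left(R,L \right)} = 4 + \left(R + L L\right) = 4 + \left(R + L^{2}\right) = 4 + R + L^{2}$)
$- \frac{6542}{-45642} + \frac{c{\left(U{\left(15,u{\left(-2 \right)} \right)},-92 \right)}}{42806} = - \frac{6542}{-45642} + \frac{4 + \left(20 - 20\right) + \left(-92\right)^{2}}{42806} = \left(-6542\right) \left(- \frac{1}{45642}\right) + \left(4 + \left(20 - 20\right) + 8464\right) \frac{1}{42806} = \frac{3271}{22821} + \left(4 + 0 + 8464\right) \frac{1}{42806} = \frac{3271}{22821} + 8468 \cdot \frac{1}{42806} = \frac{3271}{22821} + \frac{4234}{21403} = \frac{166633327}{488437863}$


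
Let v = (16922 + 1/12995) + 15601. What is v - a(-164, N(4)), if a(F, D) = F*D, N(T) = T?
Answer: 431161106/12995 ≈ 33179.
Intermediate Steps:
a(F, D) = D*F
v = 422636386/12995 (v = (16922 + 1/12995) + 15601 = 219901391/12995 + 15601 = 422636386/12995 ≈ 32523.)
v - a(-164, N(4)) = 422636386/12995 - 4*(-164) = 422636386/12995 - 1*(-656) = 422636386/12995 + 656 = 431161106/12995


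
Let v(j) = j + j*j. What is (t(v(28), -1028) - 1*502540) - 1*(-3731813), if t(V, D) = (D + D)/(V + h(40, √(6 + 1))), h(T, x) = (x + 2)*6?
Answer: 547945848377/169681 + 3084*√7/169681 ≈ 3.2293e+6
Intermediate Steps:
h(T, x) = 12 + 6*x (h(T, x) = (2 + x)*6 = 12 + 6*x)
v(j) = j + j²
t(V, D) = 2*D/(12 + V + 6*√7) (t(V, D) = (D + D)/(V + (12 + 6*√(6 + 1))) = (2*D)/(V + (12 + 6*√7)) = (2*D)/(12 + V + 6*√7) = 2*D/(12 + V + 6*√7))
(t(v(28), -1028) - 1*502540) - 1*(-3731813) = (2*(-1028)/(12 + 28*(1 + 28) + 6*√7) - 1*502540) - 1*(-3731813) = (2*(-1028)/(12 + 28*29 + 6*√7) - 502540) + 3731813 = (2*(-1028)/(12 + 812 + 6*√7) - 502540) + 3731813 = (2*(-1028)/(824 + 6*√7) - 502540) + 3731813 = (-2056/(824 + 6*√7) - 502540) + 3731813 = (-502540 - 2056/(824 + 6*√7)) + 3731813 = 3229273 - 2056/(824 + 6*√7)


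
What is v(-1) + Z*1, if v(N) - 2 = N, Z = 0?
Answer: 1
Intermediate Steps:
v(N) = 2 + N
v(-1) + Z*1 = (2 - 1) + 0*1 = 1 + 0 = 1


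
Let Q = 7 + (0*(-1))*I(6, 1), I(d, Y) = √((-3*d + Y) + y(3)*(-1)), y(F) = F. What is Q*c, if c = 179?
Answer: 1253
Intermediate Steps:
I(d, Y) = √(-3 + Y - 3*d) (I(d, Y) = √((-3*d + Y) + 3*(-1)) = √((Y - 3*d) - 3) = √(-3 + Y - 3*d))
Q = 7 (Q = 7 + (0*(-1))*√(-3 + 1 - 3*6) = 7 + 0*√(-3 + 1 - 18) = 7 + 0*√(-20) = 7 + 0*(2*I*√5) = 7 + 0 = 7)
Q*c = 7*179 = 1253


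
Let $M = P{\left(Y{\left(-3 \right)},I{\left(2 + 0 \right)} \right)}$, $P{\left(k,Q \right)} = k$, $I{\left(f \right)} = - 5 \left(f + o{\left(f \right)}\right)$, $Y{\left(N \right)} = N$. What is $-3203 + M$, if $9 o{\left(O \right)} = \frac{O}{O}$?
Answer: $-3206$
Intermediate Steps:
$o{\left(O \right)} = \frac{1}{9}$ ($o{\left(O \right)} = \frac{O \frac{1}{O}}{9} = \frac{1}{9} \cdot 1 = \frac{1}{9}$)
$I{\left(f \right)} = - \frac{5}{9} - 5 f$ ($I{\left(f \right)} = - 5 \left(f + \frac{1}{9}\right) = - 5 \left(\frac{1}{9} + f\right) = - \frac{5}{9} - 5 f$)
$M = -3$
$-3203 + M = -3203 - 3 = -3206$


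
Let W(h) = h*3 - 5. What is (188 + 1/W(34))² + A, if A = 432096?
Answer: 4398179433/9409 ≈ 4.6744e+5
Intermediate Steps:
W(h) = -5 + 3*h (W(h) = 3*h - 5 = -5 + 3*h)
(188 + 1/W(34))² + A = (188 + 1/(-5 + 3*34))² + 432096 = (188 + 1/(-5 + 102))² + 432096 = (188 + 1/97)² + 432096 = (18237/97)² + 432096 = 332588169/9409 + 432096 = 4398179433/9409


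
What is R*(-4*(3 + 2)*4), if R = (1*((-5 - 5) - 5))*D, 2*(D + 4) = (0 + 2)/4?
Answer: -4500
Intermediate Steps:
D = -15/4 (D = -4 + ((0 + 2)/4)/2 = -4 + (2*(1/4))/2 = -4 + (1/2)*(1/2) = -4 + 1/4 = -15/4 ≈ -3.7500)
R = 225/4 (R = (1*((-5 - 5) - 5))*(-15/4) = (1*(-10 - 5))*(-15/4) = (1*(-15))*(-15/4) = -15*(-15/4) = 225/4 ≈ 56.250)
R*(-4*(3 + 2)*4) = 225*(-4*(3 + 2)*4)/4 = 225*(-20*4)/4 = 225*(-4*20)/4 = (225/4)*(-80) = -4500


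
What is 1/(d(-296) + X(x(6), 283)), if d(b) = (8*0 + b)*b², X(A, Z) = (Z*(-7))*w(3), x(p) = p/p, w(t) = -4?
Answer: -1/25926412 ≈ -3.8571e-8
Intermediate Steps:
x(p) = 1
X(A, Z) = 28*Z (X(A, Z) = (Z*(-7))*(-4) = -7*Z*(-4) = 28*Z)
d(b) = b³ (d(b) = (0 + b)*b² = b*b² = b³)
1/(d(-296) + X(x(6), 283)) = 1/((-296)³ + 28*283) = 1/(-25934336 + 7924) = 1/(-25926412) = -1/25926412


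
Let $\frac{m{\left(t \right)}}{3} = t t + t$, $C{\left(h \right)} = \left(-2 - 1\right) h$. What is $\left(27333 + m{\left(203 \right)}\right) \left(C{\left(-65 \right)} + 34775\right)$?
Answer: $5300367930$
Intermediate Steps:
$C{\left(h \right)} = - 3 h$
$m{\left(t \right)} = 3 t + 3 t^{2}$ ($m{\left(t \right)} = 3 \left(t t + t\right) = 3 \left(t^{2} + t\right) = 3 \left(t + t^{2}\right) = 3 t + 3 t^{2}$)
$\left(27333 + m{\left(203 \right)}\right) \left(C{\left(-65 \right)} + 34775\right) = \left(27333 + 3 \cdot 203 \left(1 + 203\right)\right) \left(\left(-3\right) \left(-65\right) + 34775\right) = \left(27333 + 3 \cdot 203 \cdot 204\right) \left(195 + 34775\right) = \left(27333 + 124236\right) 34970 = 151569 \cdot 34970 = 5300367930$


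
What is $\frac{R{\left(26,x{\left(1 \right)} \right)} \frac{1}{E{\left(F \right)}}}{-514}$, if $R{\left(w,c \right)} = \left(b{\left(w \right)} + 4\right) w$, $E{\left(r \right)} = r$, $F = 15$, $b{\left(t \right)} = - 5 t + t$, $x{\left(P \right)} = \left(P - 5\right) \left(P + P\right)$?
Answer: $\frac{260}{771} \approx 0.33722$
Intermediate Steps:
$x{\left(P \right)} = 2 P \left(-5 + P\right)$ ($x{\left(P \right)} = \left(-5 + P\right) 2 P = 2 P \left(-5 + P\right)$)
$b{\left(t \right)} = - 4 t$
$R{\left(w,c \right)} = w \left(4 - 4 w\right)$ ($R{\left(w,c \right)} = \left(- 4 w + 4\right) w = \left(4 - 4 w\right) w = w \left(4 - 4 w\right)$)
$\frac{R{\left(26,x{\left(1 \right)} \right)} \frac{1}{E{\left(F \right)}}}{-514} = \frac{4 \cdot 26 \left(1 - 26\right) \frac{1}{15}}{-514} = 4 \cdot 26 \left(1 - 26\right) \frac{1}{15} \left(- \frac{1}{514}\right) = 4 \cdot 26 \left(-25\right) \frac{1}{15} \left(- \frac{1}{514}\right) = \left(-2600\right) \frac{1}{15} \left(- \frac{1}{514}\right) = \left(- \frac{520}{3}\right) \left(- \frac{1}{514}\right) = \frac{260}{771}$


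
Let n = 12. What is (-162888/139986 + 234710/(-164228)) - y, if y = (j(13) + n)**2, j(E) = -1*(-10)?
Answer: -84746843603/174163794 ≈ -486.59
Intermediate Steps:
j(E) = 10
y = 484 (y = (10 + 12)**2 = 22**2 = 484)
(-162888/139986 + 234710/(-164228)) - y = (-162888/139986 + 234710/(-164228)) - 1*484 = (-162888*1/139986 + 234710*(-1/164228)) - 484 = (-2468/2121 - 117355/82114) - 484 = -451567307/174163794 - 484 = -84746843603/174163794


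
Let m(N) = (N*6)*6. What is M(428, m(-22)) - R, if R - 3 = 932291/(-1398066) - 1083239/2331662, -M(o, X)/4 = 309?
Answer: -1008806372244743/814954341423 ≈ -1237.9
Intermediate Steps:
m(N) = 36*N (m(N) = (6*N)*6 = 36*N)
M(o, X) = -1236 (M(o, X) = -4*309 = -1236)
R = 1522806245915/814954341423 (R = 3 + (932291/(-1398066) - 1083239/2331662) = 3 + (932291*(-1/1398066) - 1083239*1/2331662) = 3 + (-932291/1398066 - 1083239/2331662) = 3 - 922056778354/814954341423 = 1522806245915/814954341423 ≈ 1.8686)
M(428, m(-22)) - R = -1236 - 1*1522806245915/814954341423 = -1236 - 1522806245915/814954341423 = -1008806372244743/814954341423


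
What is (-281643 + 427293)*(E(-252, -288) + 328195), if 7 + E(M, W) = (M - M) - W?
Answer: 47842529400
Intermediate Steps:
E(M, W) = -7 - W (E(M, W) = -7 + ((M - M) - W) = -7 + (0 - W) = -7 - W)
(-281643 + 427293)*(E(-252, -288) + 328195) = (-281643 + 427293)*((-7 - 1*(-288)) + 328195) = 145650*((-7 + 288) + 328195) = 145650*(281 + 328195) = 145650*328476 = 47842529400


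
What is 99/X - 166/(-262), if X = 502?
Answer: 54635/65762 ≈ 0.83080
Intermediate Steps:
99/X - 166/(-262) = 99/502 - 166/(-262) = 99*(1/502) - 166*(-1/262) = 99/502 + 83/131 = 54635/65762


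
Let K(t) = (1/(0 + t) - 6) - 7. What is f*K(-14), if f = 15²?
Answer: -41175/14 ≈ -2941.1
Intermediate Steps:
f = 225
K(t) = -13 + 1/t (K(t) = (1/t - 6) - 7 = (-6 + 1/t) - 7 = -13 + 1/t)
f*K(-14) = 225*(-13 + 1/(-14)) = 225*(-13 - 1/14) = 225*(-183/14) = -41175/14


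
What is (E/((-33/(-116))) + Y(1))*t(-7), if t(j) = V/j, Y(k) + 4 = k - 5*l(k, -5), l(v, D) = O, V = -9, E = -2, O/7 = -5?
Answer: 16332/77 ≈ 212.10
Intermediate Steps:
O = -35 (O = 7*(-5) = -35)
l(v, D) = -35
Y(k) = 171 + k (Y(k) = -4 + (k - 5*(-35)) = -4 + (k + 175) = -4 + (175 + k) = 171 + k)
t(j) = -9/j
(E/((-33/(-116))) + Y(1))*t(-7) = (-2/((-33/(-116))) + (171 + 1))*(-9/(-7)) = (-2/((-33*(-1/116))) + 172)*(-9*(-1/7)) = (-2/33/116 + 172)*(9/7) = (-2*116/33 + 172)*(9/7) = (-232/33 + 172)*(9/7) = (5444/33)*(9/7) = 16332/77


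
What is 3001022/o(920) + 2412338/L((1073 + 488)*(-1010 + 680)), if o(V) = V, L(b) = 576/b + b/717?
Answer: -324501632314333/3390702548620 ≈ -95.703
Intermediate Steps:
L(b) = 576/b + b/717 (L(b) = 576/b + b*(1/717) = 576/b + b/717)
3001022/o(920) + 2412338/L((1073 + 488)*(-1010 + 680)) = 3001022/920 + 2412338/(576/(((1073 + 488)*(-1010 + 680))) + ((1073 + 488)*(-1010 + 680))/717) = 3001022*(1/920) + 2412338/(576/((1561*(-330))) + (1561*(-330))/717) = 1500511/460 + 2412338/(576/(-515130) + (1/717)*(-515130)) = 1500511/460 + 2412338/(576*(-1/515130) - 171710/239) = 1500511/460 + 2412338/(-96/85855 - 171710/239) = 1500511/460 + 2412338/(-14742184994/20519345) = 1500511/460 + 2412338*(-20519345/14742184994) = 1500511/460 - 24749797839305/7371092497 = -324501632314333/3390702548620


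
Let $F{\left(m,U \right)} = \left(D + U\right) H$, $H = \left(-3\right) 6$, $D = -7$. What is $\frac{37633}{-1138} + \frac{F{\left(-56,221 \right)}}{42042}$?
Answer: $- \frac{264425027}{7973966} \approx -33.161$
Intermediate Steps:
$H = -18$
$F{\left(m,U \right)} = 126 - 18 U$ ($F{\left(m,U \right)} = \left(-7 + U\right) \left(-18\right) = 126 - 18 U$)
$\frac{37633}{-1138} + \frac{F{\left(-56,221 \right)}}{42042} = \frac{37633}{-1138} + \frac{126 - 3978}{42042} = 37633 \left(- \frac{1}{1138}\right) + \left(126 - 3978\right) \frac{1}{42042} = - \frac{37633}{1138} - \frac{642}{7007} = - \frac{264425027}{7973966}$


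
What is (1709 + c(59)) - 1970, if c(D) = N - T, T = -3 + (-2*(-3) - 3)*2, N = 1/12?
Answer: -3167/12 ≈ -263.92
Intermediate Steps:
N = 1/12 ≈ 0.083333
T = 3 (T = -3 + (6 - 3)*2 = -3 + 3*2 = -3 + 6 = 3)
c(D) = -35/12 (c(D) = 1/12 - 1*3 = 1/12 - 3 = -35/12)
(1709 + c(59)) - 1970 = (1709 - 35/12) - 1970 = 20473/12 - 1970 = -3167/12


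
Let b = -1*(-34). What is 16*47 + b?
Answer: 786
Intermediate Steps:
b = 34
16*47 + b = 16*47 + 34 = 752 + 34 = 786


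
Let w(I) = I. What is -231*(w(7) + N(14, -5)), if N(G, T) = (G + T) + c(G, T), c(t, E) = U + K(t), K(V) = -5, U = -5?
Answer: -1386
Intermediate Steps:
c(t, E) = -10 (c(t, E) = -5 - 5 = -10)
N(G, T) = -10 + G + T (N(G, T) = (G + T) - 10 = -10 + G + T)
-231*(w(7) + N(14, -5)) = -231*(7 + (-10 + 14 - 5)) = -231*(7 - 1) = -231*6 = -1386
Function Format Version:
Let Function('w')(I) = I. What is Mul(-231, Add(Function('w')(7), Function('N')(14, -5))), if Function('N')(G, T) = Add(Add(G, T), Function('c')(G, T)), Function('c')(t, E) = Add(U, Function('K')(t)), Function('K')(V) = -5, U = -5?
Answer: -1386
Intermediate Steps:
Function('c')(t, E) = -10 (Function('c')(t, E) = Add(-5, -5) = -10)
Function('N')(G, T) = Add(-10, G, T) (Function('N')(G, T) = Add(Add(G, T), -10) = Add(-10, G, T))
Mul(-231, Add(Function('w')(7), Function('N')(14, -5))) = Mul(-231, Add(7, Add(-10, 14, -5))) = Mul(-231, Add(7, -1)) = Mul(-231, 6) = -1386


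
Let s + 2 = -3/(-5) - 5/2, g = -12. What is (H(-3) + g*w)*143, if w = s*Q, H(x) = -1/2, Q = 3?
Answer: 200057/10 ≈ 20006.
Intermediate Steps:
s = -39/10 (s = -2 + (-3/(-5) - 5/2) = -2 + (-3*(-1/5) - 5*1/2) = -2 + (3/5 - 5/2) = -2 - 19/10 = -39/10 ≈ -3.9000)
H(x) = -1/2 (H(x) = -1*1/2 = -1/2)
w = -117/10 (w = -39/10*3 = -117/10 ≈ -11.700)
(H(-3) + g*w)*143 = (-1/2 - 12*(-117/10))*143 = (-1/2 + 702/5)*143 = (1399/10)*143 = 200057/10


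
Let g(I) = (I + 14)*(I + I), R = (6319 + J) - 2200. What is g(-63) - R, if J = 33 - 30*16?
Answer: 2502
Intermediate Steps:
J = -447 (J = 33 - 480 = -447)
R = 3672 (R = (6319 - 447) - 2200 = 5872 - 2200 = 3672)
g(I) = 2*I*(14 + I) (g(I) = (14 + I)*(2*I) = 2*I*(14 + I))
g(-63) - R = 2*(-63)*(14 - 63) - 1*3672 = 2*(-63)*(-49) - 3672 = 6174 - 3672 = 2502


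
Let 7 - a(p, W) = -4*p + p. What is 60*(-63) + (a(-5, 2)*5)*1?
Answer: -3820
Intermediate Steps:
a(p, W) = 7 + 3*p (a(p, W) = 7 - (-4*p + p) = 7 - (-3)*p = 7 + 3*p)
60*(-63) + (a(-5, 2)*5)*1 = 60*(-63) + ((7 + 3*(-5))*5)*1 = -3780 + ((7 - 15)*5)*1 = -3780 - 8*5*1 = -3780 - 40*1 = -3780 - 40 = -3820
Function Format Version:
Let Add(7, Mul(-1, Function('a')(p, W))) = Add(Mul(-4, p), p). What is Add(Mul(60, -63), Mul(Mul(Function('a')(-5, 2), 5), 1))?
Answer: -3820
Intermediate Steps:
Function('a')(p, W) = Add(7, Mul(3, p)) (Function('a')(p, W) = Add(7, Mul(-1, Add(Mul(-4, p), p))) = Add(7, Mul(-1, Mul(-3, p))) = Add(7, Mul(3, p)))
Add(Mul(60, -63), Mul(Mul(Function('a')(-5, 2), 5), 1)) = Add(Mul(60, -63), Mul(Mul(Add(7, Mul(3, -5)), 5), 1)) = Add(-3780, Mul(Mul(Add(7, -15), 5), 1)) = Add(-3780, Mul(Mul(-8, 5), 1)) = Add(-3780, Mul(-40, 1)) = Add(-3780, -40) = -3820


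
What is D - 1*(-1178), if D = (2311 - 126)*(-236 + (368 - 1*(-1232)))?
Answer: 2981518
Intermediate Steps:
D = 2980340 (D = 2185*(-236 + (368 + 1232)) = 2185*(-236 + 1600) = 2185*1364 = 2980340)
D - 1*(-1178) = 2980340 - 1*(-1178) = 2980340 + 1178 = 2981518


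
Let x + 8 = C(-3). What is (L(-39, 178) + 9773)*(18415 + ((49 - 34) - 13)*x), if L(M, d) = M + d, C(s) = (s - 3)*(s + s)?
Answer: 183084552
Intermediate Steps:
C(s) = 2*s*(-3 + s) (C(s) = (-3 + s)*(2*s) = 2*s*(-3 + s))
x = 28 (x = -8 + 2*(-3)*(-3 - 3) = -8 + 2*(-3)*(-6) = -8 + 36 = 28)
(L(-39, 178) + 9773)*(18415 + ((49 - 34) - 13)*x) = ((-39 + 178) + 9773)*(18415 + ((49 - 34) - 13)*28) = (139 + 9773)*(18415 + (15 - 13)*28) = 9912*(18415 + 2*28) = 9912*(18415 + 56) = 9912*18471 = 183084552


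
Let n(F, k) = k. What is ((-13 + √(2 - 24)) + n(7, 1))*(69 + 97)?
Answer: -1992 + 166*I*√22 ≈ -1992.0 + 778.61*I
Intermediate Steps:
((-13 + √(2 - 24)) + n(7, 1))*(69 + 97) = ((-13 + √(2 - 24)) + 1)*(69 + 97) = ((-13 + √(-22)) + 1)*166 = ((-13 + I*√22) + 1)*166 = (-12 + I*√22)*166 = -1992 + 166*I*√22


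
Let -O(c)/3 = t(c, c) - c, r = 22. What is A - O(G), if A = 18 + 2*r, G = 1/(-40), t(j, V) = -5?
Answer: 1883/40 ≈ 47.075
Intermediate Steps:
G = -1/40 ≈ -0.025000
O(c) = 15 + 3*c (O(c) = -3*(-5 - c) = 15 + 3*c)
A = 62 (A = 18 + 2*22 = 18 + 44 = 62)
A - O(G) = 62 - (15 + 3*(-1/40)) = 62 - (15 - 3/40) = 62 - 1*597/40 = 62 - 597/40 = 1883/40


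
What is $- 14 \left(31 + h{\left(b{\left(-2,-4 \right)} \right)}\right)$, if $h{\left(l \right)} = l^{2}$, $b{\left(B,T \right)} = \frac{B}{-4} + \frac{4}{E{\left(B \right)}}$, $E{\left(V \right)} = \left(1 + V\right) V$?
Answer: $- \frac{1043}{2} \approx -521.5$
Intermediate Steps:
$E{\left(V \right)} = V \left(1 + V\right)$
$b{\left(B,T \right)} = - \frac{B}{4} + \frac{4}{B \left(1 + B\right)}$ ($b{\left(B,T \right)} = \frac{B}{-4} + \frac{4}{B \left(1 + B\right)} = B \left(- \frac{1}{4}\right) + 4 \frac{1}{B \left(1 + B\right)} = - \frac{B}{4} + \frac{4}{B \left(1 + B\right)}$)
$- 14 \left(31 + h{\left(b{\left(-2,-4 \right)} \right)}\right) = - 14 \left(31 + \left(\frac{16 - \left(-2\right)^{2} - \left(-2\right)^{3}}{4 \left(-2\right) \left(1 - 2\right)}\right)^{2}\right) = - 14 \left(31 + \left(\frac{1}{4} \left(- \frac{1}{2}\right) \frac{1}{-1} \left(16 - 4 - -8\right)\right)^{2}\right) = - 14 \left(31 + \left(\frac{1}{4} \left(- \frac{1}{2}\right) \left(-1\right) \left(16 - 4 + 8\right)\right)^{2}\right) = - 14 \left(31 + \left(\frac{1}{4} \left(- \frac{1}{2}\right) \left(-1\right) 20\right)^{2}\right) = - 14 \left(31 + \left(\frac{5}{2}\right)^{2}\right) = - 14 \left(31 + \frac{25}{4}\right) = \left(-14\right) \frac{149}{4} = - \frac{1043}{2}$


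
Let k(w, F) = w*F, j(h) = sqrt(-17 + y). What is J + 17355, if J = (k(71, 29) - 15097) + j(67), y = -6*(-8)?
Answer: 4317 + sqrt(31) ≈ 4322.6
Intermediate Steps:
y = 48
j(h) = sqrt(31) (j(h) = sqrt(-17 + 48) = sqrt(31))
k(w, F) = F*w
J = -13038 + sqrt(31) (J = (29*71 - 15097) + sqrt(31) = (2059 - 15097) + sqrt(31) = -13038 + sqrt(31) ≈ -13032.)
J + 17355 = (-13038 + sqrt(31)) + 17355 = 4317 + sqrt(31)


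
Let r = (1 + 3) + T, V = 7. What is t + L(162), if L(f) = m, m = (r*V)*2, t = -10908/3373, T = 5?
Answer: 414090/3373 ≈ 122.77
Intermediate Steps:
r = 9 (r = (1 + 3) + 5 = 4 + 5 = 9)
t = -10908/3373 (t = -10908*1/3373 = -10908/3373 ≈ -3.2339)
m = 126 (m = (9*7)*2 = 63*2 = 126)
L(f) = 126
t + L(162) = -10908/3373 + 126 = 414090/3373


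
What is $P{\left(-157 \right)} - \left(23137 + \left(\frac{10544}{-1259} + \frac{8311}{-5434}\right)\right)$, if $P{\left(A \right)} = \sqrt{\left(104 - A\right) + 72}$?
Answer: $- \frac{158221850977}{6841406} + 3 \sqrt{37} \approx -23109.0$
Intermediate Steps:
$P{\left(A \right)} = \sqrt{176 - A}$
$P{\left(-157 \right)} - \left(23137 + \left(\frac{10544}{-1259} + \frac{8311}{-5434}\right)\right) = \sqrt{176 - -157} - \left(23137 + \left(\frac{10544}{-1259} + \frac{8311}{-5434}\right)\right) = \sqrt{176 + 157} - \left(23137 + \left(10544 \left(- \frac{1}{1259}\right) + 8311 \left(- \frac{1}{5434}\right)\right)\right) = \sqrt{333} - \left(23137 - \frac{67759645}{6841406}\right) = 3 \sqrt{37} - \left(23137 - \frac{67759645}{6841406}\right) = 3 \sqrt{37} - \frac{158221850977}{6841406} = - \frac{158221850977}{6841406} + 3 \sqrt{37}$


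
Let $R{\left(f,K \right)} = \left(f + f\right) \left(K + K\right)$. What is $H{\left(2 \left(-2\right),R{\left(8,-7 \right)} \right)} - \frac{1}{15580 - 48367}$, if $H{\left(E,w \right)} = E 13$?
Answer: $- \frac{1704923}{32787} \approx -52.0$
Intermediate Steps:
$R{\left(f,K \right)} = 4 K f$ ($R{\left(f,K \right)} = 2 f 2 K = 4 K f$)
$H{\left(E,w \right)} = 13 E$
$H{\left(2 \left(-2\right),R{\left(8,-7 \right)} \right)} - \frac{1}{15580 - 48367} = 13 \cdot 2 \left(-2\right) - \frac{1}{15580 - 48367} = 13 \left(-4\right) - \frac{1}{-32787} = -52 - - \frac{1}{32787} = -52 + \frac{1}{32787} = - \frac{1704923}{32787}$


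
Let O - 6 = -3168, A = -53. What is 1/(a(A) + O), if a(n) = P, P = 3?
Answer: -1/3159 ≈ -0.00031656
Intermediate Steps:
O = -3162 (O = 6 - 3168 = -3162)
a(n) = 3
1/(a(A) + O) = 1/(3 - 3162) = 1/(-3159) = -1/3159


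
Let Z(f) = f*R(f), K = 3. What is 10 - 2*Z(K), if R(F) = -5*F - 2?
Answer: 112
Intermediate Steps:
R(F) = -2 - 5*F
Z(f) = f*(-2 - 5*f)
10 - 2*Z(K) = 10 - (-2)*3*(2 + 5*3) = 10 - (-2)*3*(2 + 15) = 10 - (-2)*3*17 = 10 - 2*(-51) = 10 + 102 = 112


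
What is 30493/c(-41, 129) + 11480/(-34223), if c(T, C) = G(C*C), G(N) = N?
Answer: 121789037/81357849 ≈ 1.4970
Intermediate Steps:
c(T, C) = C**2 (c(T, C) = C*C = C**2)
30493/c(-41, 129) + 11480/(-34223) = 30493/(129**2) + 11480/(-34223) = 30493/16641 + 11480*(-1/34223) = 30493*(1/16641) - 1640/4889 = 30493/16641 - 1640/4889 = 121789037/81357849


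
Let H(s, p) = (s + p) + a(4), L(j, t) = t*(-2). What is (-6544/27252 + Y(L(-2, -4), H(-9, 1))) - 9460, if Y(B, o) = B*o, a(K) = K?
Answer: -64670632/6813 ≈ -9492.2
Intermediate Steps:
L(j, t) = -2*t
H(s, p) = 4 + p + s (H(s, p) = (s + p) + 4 = (p + s) + 4 = 4 + p + s)
(-6544/27252 + Y(L(-2, -4), H(-9, 1))) - 9460 = (-6544/27252 + (-2*(-4))*(4 + 1 - 9)) - 9460 = (-6544*1/27252 + 8*(-4)) - 9460 = (-1636/6813 - 32) - 9460 = -219652/6813 - 9460 = -64670632/6813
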